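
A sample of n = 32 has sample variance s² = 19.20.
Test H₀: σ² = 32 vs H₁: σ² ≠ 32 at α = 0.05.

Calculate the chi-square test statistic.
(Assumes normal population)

Answer: χ² = 18.6000, fail to reject H₀

Derivation:
df = n - 1 = 31
χ² = (n-1)s²/σ₀² = 31×19.20/32 = 18.6000
Critical values: χ²_{0.975,31} = 17.539, χ²_{0.025,31} = 48.232
Rejection region: χ² < 17.539 or χ² > 48.232
Decision: fail to reject H₀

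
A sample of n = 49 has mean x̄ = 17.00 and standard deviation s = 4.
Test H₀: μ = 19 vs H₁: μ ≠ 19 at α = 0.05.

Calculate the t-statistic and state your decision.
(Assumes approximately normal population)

Answer: t = -3.5002, reject H₀

Derivation:
df = n - 1 = 48
SE = s/√n = 4/√49 = 0.5714
t = (x̄ - μ₀)/SE = (17.00 - 19)/0.5714 = -3.5002
Critical value: t_{0.025,48} = ±2.011
p-value ≈ 0.0010
Decision: reject H₀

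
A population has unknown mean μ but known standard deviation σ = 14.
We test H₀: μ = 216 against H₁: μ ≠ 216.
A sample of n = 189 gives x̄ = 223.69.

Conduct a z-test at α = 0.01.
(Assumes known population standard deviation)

Standard error: SE = σ/√n = 14/√189 = 1.0184
z-statistic: z = (x̄ - μ₀)/SE = (223.69 - 216)/1.0184 = 7.5511
Critical value: ±2.576
p-value < 0.0001
Decision: reject H₀

Answer: z = 7.5511, reject H₀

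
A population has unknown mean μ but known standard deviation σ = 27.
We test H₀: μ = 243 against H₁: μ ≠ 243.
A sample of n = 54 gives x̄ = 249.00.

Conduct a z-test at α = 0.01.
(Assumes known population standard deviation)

Standard error: SE = σ/√n = 27/√54 = 3.6742
z-statistic: z = (x̄ - μ₀)/SE = (249.00 - 243)/3.6742 = 1.6330
Critical value: ±2.576
p-value = 0.1025
Decision: fail to reject H₀

Answer: z = 1.6330, fail to reject H₀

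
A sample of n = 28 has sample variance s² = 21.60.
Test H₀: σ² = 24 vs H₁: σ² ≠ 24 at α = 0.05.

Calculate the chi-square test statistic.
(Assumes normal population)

Answer: χ² = 24.3000, fail to reject H₀

Derivation:
df = n - 1 = 27
χ² = (n-1)s²/σ₀² = 27×21.60/24 = 24.3000
Critical values: χ²_{0.975,27} = 14.573, χ²_{0.025,27} = 43.195
Rejection region: χ² < 14.573 or χ² > 43.195
Decision: fail to reject H₀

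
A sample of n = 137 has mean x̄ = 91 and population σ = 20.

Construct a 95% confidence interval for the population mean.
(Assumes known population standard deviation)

Confidence level: 95%, α = 0.05
z_0.025 = 1.960
SE = σ/√n = 20/√137 = 1.7087
Margin of error = 1.960 × 1.7087 = 3.3491
CI: x̄ ± margin = 91 ± 3.3491
CI: (87.6509, 94.3491)

Answer: (87.6509, 94.3491)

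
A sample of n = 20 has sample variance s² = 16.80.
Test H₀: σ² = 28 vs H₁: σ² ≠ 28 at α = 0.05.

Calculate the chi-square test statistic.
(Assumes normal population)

Answer: χ² = 11.4000, fail to reject H₀

Derivation:
df = n - 1 = 19
χ² = (n-1)s²/σ₀² = 19×16.80/28 = 11.4000
Critical values: χ²_{0.975,19} = 8.907, χ²_{0.025,19} = 32.852
Rejection region: χ² < 8.907 or χ² > 32.852
Decision: fail to reject H₀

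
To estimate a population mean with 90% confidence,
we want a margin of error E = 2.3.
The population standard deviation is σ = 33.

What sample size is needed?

z_0.05 = 1.645
n = (z×σ/E)² = (1.645×33/2.3)²
n = 557.0626
Round up: n = 558

Answer: n = 558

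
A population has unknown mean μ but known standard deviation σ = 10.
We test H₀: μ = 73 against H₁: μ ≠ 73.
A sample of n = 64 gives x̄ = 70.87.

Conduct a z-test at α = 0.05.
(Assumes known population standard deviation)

Standard error: SE = σ/√n = 10/√64 = 1.2500
z-statistic: z = (x̄ - μ₀)/SE = (70.87 - 73)/1.2500 = -1.7040
Critical value: ±1.960
p-value = 0.0884
Decision: fail to reject H₀

Answer: z = -1.7040, fail to reject H₀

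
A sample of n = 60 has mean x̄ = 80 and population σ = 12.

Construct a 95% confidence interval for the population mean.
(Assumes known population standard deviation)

Answer: (76.9636, 83.0364)

Derivation:
Confidence level: 95%, α = 0.05
z_0.025 = 1.960
SE = σ/√n = 12/√60 = 1.5492
Margin of error = 1.960 × 1.5492 = 3.0364
CI: x̄ ± margin = 80 ± 3.0364
CI: (76.9636, 83.0364)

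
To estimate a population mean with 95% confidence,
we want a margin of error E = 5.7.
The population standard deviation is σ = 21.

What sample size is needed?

Answer: n = 53

Derivation:
z_0.025 = 1.960
n = (z×σ/E)² = (1.960×21/5.7)²
n = 52.1436
Round up: n = 53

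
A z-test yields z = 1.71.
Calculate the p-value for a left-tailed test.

Answer: p-value ≈ 0.9564

Derivation:
For z = 1.71:
p = P(Z < 1.71) = Φ(1.71) = 0.9564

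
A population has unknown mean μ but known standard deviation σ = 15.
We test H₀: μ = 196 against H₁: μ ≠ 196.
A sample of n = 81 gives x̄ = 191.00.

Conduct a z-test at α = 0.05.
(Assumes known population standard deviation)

Standard error: SE = σ/√n = 15/√81 = 1.6667
z-statistic: z = (x̄ - μ₀)/SE = (191.00 - 196)/1.6667 = -2.9999
Critical value: ±1.960
p-value = 0.0027
Decision: reject H₀

Answer: z = -2.9999, reject H₀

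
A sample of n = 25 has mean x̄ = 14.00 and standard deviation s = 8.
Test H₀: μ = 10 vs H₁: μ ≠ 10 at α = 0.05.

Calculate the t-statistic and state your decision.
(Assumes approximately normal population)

Answer: t = 2.5000, reject H₀

Derivation:
df = n - 1 = 24
SE = s/√n = 8/√25 = 1.6000
t = (x̄ - μ₀)/SE = (14.00 - 10)/1.6000 = 2.5000
Critical value: t_{0.025,24} = ±2.064
p-value ≈ 0.0197
Decision: reject H₀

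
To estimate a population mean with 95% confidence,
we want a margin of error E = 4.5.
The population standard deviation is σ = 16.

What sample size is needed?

Answer: n = 49

Derivation:
z_0.025 = 1.960
n = (z×σ/E)² = (1.960×16/4.5)²
n = 48.5654
Round up: n = 49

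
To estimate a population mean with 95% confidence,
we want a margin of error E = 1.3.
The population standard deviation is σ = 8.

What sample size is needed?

Answer: n = 146

Derivation:
z_0.025 = 1.960
n = (z×σ/E)² = (1.960×8/1.3)²
n = 145.4807
Round up: n = 146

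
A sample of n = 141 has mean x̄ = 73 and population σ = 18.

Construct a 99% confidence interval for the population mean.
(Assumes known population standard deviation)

Answer: (69.0950, 76.9050)

Derivation:
Confidence level: 99%, α = 0.01
z_0.005 = 2.576
SE = σ/√n = 18/√141 = 1.5159
Margin of error = 2.576 × 1.5159 = 3.9050
CI: x̄ ± margin = 73 ± 3.9050
CI: (69.0950, 76.9050)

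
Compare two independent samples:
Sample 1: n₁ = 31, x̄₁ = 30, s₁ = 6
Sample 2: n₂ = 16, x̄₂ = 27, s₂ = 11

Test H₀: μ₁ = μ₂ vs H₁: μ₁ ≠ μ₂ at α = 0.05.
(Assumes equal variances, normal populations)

Answer: t = 1.2151, fail to reject H₀

Derivation:
Pooled variance: s²_p = [30×6² + 15×11²]/(45) = 64.3333
s_p = 8.0208
SE = s_p×√(1/n₁ + 1/n₂) = 8.0208×√(1/31 + 1/16) = 2.4690
t = (x̄₁ - x̄₂)/SE = (30 - 27)/2.4690 = 1.2151
df = 45, t-critical = ±2.014
Decision: fail to reject H₀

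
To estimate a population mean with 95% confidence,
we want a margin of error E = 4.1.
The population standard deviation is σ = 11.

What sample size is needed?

z_0.025 = 1.960
n = (z×σ/E)² = (1.960×11/4.1)²
n = 27.6522
Round up: n = 28

Answer: n = 28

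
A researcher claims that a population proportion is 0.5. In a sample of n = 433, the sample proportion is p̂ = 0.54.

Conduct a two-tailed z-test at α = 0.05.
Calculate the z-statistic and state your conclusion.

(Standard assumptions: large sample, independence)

Answer: z = 1.6647, fail to reject H₀

Derivation:
H₀: p = 0.5, H₁: p ≠ 0.5
Standard error: SE = √(p₀(1-p₀)/n) = √(0.5×0.5/433) = 0.024028
z-statistic: z = (p̂ - p₀)/SE = (0.54 - 0.5)/0.024028 = 1.6647
Critical value: z_0.025 = ±1.960
p-value = 0.0960
Decision: fail to reject H₀ at α = 0.05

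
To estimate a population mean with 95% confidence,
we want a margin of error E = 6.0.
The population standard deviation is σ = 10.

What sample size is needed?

z_0.025 = 1.960
n = (z×σ/E)² = (1.960×10/6.0)²
n = 10.6711
Round up: n = 11

Answer: n = 11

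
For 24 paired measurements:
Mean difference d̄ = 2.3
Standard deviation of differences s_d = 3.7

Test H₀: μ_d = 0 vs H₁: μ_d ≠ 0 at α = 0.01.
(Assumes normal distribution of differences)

df = n - 1 = 23
SE = s_d/√n = 3.7/√24 = 0.7553
t = d̄/SE = 2.3/0.7553 = 3.0451
Critical value: t_{0.005,23} = ±2.807
p-value ≈ 0.0057
Decision: reject H₀

Answer: t = 3.0451, reject H₀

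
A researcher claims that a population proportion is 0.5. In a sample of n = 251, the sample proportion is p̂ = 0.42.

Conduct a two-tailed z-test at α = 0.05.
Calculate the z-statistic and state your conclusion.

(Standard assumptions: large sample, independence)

Answer: z = -2.5349, reject H₀

Derivation:
H₀: p = 0.5, H₁: p ≠ 0.5
Standard error: SE = √(p₀(1-p₀)/n) = √(0.5×0.5/251) = 0.031560
z-statistic: z = (p̂ - p₀)/SE = (0.42 - 0.5)/0.031560 = -2.5349
Critical value: z_0.025 = ±1.960
p-value = 0.0112
Decision: reject H₀ at α = 0.05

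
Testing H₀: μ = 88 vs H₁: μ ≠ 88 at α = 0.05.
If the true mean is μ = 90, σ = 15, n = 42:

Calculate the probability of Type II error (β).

Answer: β ≈ 0.8611

Derivation:
SE = σ/√n = 15/√42 = 2.3146
Critical values: μ₀ ± z_0.025×SE = 88 ± 1.960×2.3146
Acceptance region: (83.4634, 92.5366)
Under H₁ (μ = 90): z_high = (92.5366 - 90)/2.3146 = 1.0959, z_low = (83.4634 - 90)/2.3146 = -2.8241
β = P(not reject | H₁) = Φ(1.0959) - Φ(-2.8241) ≈ 0.8611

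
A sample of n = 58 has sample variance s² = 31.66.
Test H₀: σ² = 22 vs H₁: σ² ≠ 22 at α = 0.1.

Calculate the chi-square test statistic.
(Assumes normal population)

Answer: χ² = 82.0282, reject H₀

Derivation:
df = n - 1 = 57
χ² = (n-1)s²/σ₀² = 57×31.66/22 = 82.0282
Critical values: χ²_{0.95,57} = 40.646, χ²_{0.05,57} = 75.624
Rejection region: χ² < 40.646 or χ² > 75.624
Decision: reject H₀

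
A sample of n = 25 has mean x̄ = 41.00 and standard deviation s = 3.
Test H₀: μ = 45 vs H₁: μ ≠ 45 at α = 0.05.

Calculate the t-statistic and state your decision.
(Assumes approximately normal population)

Answer: t = -6.6667, reject H₀

Derivation:
df = n - 1 = 24
SE = s/√n = 3/√25 = 0.6000
t = (x̄ - μ₀)/SE = (41.00 - 45)/0.6000 = -6.6667
Critical value: t_{0.025,24} = ±2.064
p-value < 0.0001
Decision: reject H₀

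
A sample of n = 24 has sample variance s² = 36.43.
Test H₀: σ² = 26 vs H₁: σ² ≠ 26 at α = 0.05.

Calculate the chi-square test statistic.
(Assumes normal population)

Answer: χ² = 32.2265, fail to reject H₀

Derivation:
df = n - 1 = 23
χ² = (n-1)s²/σ₀² = 23×36.43/26 = 32.2265
Critical values: χ²_{0.975,23} = 11.689, χ²_{0.025,23} = 38.076
Rejection region: χ² < 11.689 or χ² > 38.076
Decision: fail to reject H₀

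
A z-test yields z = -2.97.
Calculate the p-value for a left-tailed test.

For z = -2.97:
p = P(Z < -2.97) = Φ(-2.97) = 0.0015

Answer: p-value ≈ 0.0015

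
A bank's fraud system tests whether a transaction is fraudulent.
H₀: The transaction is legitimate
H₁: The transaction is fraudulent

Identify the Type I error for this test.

Type I error (α): Rejecting H₀ when H₀ is true
Type II error (β): Failing to reject H₀ when H₁ is true

Answer: Blocking a legitimate transaction as fraud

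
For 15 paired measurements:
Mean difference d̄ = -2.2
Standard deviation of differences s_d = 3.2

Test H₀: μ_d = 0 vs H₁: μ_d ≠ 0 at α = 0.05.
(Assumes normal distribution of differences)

Answer: t = -2.6628, reject H₀

Derivation:
df = n - 1 = 14
SE = s_d/√n = 3.2/√15 = 0.8262
t = d̄/SE = -2.2/0.8262 = -2.6628
Critical value: t_{0.025,14} = ±2.145
p-value ≈ 0.0186
Decision: reject H₀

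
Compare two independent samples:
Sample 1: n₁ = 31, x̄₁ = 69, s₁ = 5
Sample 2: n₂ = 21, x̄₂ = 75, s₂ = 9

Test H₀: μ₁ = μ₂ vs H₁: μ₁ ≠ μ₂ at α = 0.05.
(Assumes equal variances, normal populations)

Answer: t = -3.0836, reject H₀

Derivation:
Pooled variance: s²_p = [30×5² + 20×9²]/(50) = 47.4000
s_p = 6.8848
SE = s_p×√(1/n₁ + 1/n₂) = 6.8848×√(1/31 + 1/21) = 1.9458
t = (x̄₁ - x̄₂)/SE = (69 - 75)/1.9458 = -3.0836
df = 50, t-critical = ±2.009
Decision: reject H₀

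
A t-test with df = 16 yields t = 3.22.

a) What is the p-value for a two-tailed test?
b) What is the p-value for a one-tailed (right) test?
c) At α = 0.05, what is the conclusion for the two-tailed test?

Answer: a) 0.0053, b) 0.0027, c) reject H₀

Derivation:
Using t-distribution with df = 16:
a) Two-tailed: p = 2×P(T > 3.22) = 0.0053
b) One-tailed: p = P(T > 3.22) = 0.0027
c) 0.0053 < 0.05, reject H₀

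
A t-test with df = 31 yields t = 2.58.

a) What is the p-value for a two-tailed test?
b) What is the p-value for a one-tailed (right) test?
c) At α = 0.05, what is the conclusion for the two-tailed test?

Using t-distribution with df = 31:
a) Two-tailed: p = 2×P(T > 2.58) = 0.0148
b) One-tailed: p = P(T > 2.58) = 0.0074
c) 0.0148 < 0.05, reject H₀

Answer: a) 0.0148, b) 0.0074, c) reject H₀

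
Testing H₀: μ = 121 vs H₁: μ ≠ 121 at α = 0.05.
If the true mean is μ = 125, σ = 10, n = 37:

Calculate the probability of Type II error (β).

SE = σ/√n = 10/√37 = 1.6440
Critical values: μ₀ ± z_0.025×SE = 121 ± 1.960×1.6440
Acceptance region: (117.7778, 124.2222)
Under H₁ (μ = 125): z_high = (124.2222 - 125)/1.6440 = -0.4731, z_low = (117.7778 - 125)/1.6440 = -4.3931
β = P(not reject | H₁) = Φ(-0.4731) - Φ(-4.3931) ≈ 0.3181

Answer: β ≈ 0.3181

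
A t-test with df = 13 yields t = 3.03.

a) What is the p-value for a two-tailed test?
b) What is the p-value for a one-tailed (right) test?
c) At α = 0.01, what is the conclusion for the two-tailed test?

Using t-distribution with df = 13:
a) Two-tailed: p = 2×P(T > 3.03) = 0.0097
b) One-tailed: p = P(T > 3.03) = 0.0048
c) 0.0097 < 0.01, reject H₀

Answer: a) 0.0097, b) 0.0048, c) reject H₀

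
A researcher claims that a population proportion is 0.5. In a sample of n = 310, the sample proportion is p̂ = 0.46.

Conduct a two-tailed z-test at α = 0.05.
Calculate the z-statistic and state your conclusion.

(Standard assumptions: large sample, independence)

Answer: z = -1.4085, fail to reject H₀

Derivation:
H₀: p = 0.5, H₁: p ≠ 0.5
Standard error: SE = √(p₀(1-p₀)/n) = √(0.5×0.5/310) = 0.028398
z-statistic: z = (p̂ - p₀)/SE = (0.46 - 0.5)/0.028398 = -1.4085
Critical value: z_0.025 = ±1.960
p-value = 0.1590
Decision: fail to reject H₀ at α = 0.05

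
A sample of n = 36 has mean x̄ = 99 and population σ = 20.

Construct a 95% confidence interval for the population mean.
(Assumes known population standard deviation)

Answer: (92.4667, 105.5333)

Derivation:
Confidence level: 95%, α = 0.05
z_0.025 = 1.960
SE = σ/√n = 20/√36 = 3.3333
Margin of error = 1.960 × 3.3333 = 6.5333
CI: x̄ ± margin = 99 ± 6.5333
CI: (92.4667, 105.5333)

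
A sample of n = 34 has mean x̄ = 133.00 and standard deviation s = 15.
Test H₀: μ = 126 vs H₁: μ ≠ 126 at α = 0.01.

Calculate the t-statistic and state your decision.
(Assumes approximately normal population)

df = n - 1 = 33
SE = s/√n = 15/√34 = 2.5725
t = (x̄ - μ₀)/SE = (133.00 - 126)/2.5725 = 2.7211
Critical value: t_{0.005,33} = ±2.733
p-value ≈ 0.0103
Decision: fail to reject H₀

Answer: t = 2.7211, fail to reject H₀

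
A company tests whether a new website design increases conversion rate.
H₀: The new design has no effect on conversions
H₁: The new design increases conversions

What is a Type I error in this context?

Answer: Switching to a new design that doesn't actually help

Derivation:
Type I error: rejecting H₀ when it is actually true (false positive).
Type II error: failing to reject H₀ when H₁ is actually true (false negative).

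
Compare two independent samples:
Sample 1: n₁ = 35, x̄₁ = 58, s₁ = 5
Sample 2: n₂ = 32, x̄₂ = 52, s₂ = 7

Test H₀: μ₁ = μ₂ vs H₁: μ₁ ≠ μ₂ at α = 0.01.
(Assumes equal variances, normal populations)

Answer: t = 4.0634, reject H₀

Derivation:
Pooled variance: s²_p = [34×5² + 31×7²]/(65) = 36.4462
s_p = 6.0371
SE = s_p×√(1/n₁ + 1/n₂) = 6.0371×√(1/35 + 1/32) = 1.4766
t = (x̄₁ - x̄₂)/SE = (58 - 52)/1.4766 = 4.0634
df = 65, t-critical = ±2.654
Decision: reject H₀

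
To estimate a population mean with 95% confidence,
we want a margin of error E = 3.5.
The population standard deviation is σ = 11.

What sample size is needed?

z_0.025 = 1.960
n = (z×σ/E)² = (1.960×11/3.5)²
n = 37.9456
Round up: n = 38

Answer: n = 38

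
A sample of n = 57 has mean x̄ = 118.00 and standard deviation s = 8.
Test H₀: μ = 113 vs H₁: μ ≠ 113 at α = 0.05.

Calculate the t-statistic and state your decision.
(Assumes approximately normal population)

df = n - 1 = 56
SE = s/√n = 8/√57 = 1.0596
t = (x̄ - μ₀)/SE = (118.00 - 113)/1.0596 = 4.7188
Critical value: t_{0.025,56} = ±2.003
p-value < 0.0001
Decision: reject H₀

Answer: t = 4.7188, reject H₀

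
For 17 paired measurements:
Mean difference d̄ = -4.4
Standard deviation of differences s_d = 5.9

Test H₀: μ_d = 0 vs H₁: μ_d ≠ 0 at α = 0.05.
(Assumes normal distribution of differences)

Answer: t = -3.0748, reject H₀

Derivation:
df = n - 1 = 16
SE = s_d/√n = 5.9/√17 = 1.4310
t = d̄/SE = -4.4/1.4310 = -3.0748
Critical value: t_{0.025,16} = ±2.120
p-value ≈ 0.0073
Decision: reject H₀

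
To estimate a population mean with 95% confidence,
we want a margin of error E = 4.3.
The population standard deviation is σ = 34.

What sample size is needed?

Answer: n = 241

Derivation:
z_0.025 = 1.960
n = (z×σ/E)² = (1.960×34/4.3)²
n = 240.1779
Round up: n = 241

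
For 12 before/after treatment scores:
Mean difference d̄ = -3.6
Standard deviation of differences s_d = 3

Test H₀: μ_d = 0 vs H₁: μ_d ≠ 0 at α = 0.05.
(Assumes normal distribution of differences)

Answer: t = -4.1570, reject H₀

Derivation:
df = n - 1 = 11
SE = s_d/√n = 3/√12 = 0.8660
t = d̄/SE = -3.6/0.8660 = -4.1570
Critical value: t_{0.025,11} = ±2.201
p-value ≈ 0.0016
Decision: reject H₀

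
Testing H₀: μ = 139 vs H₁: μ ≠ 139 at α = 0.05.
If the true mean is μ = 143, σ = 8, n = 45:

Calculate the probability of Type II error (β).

SE = σ/√n = 8/√45 = 1.1926
Critical values: μ₀ ± z_0.025×SE = 139 ± 1.960×1.1926
Acceptance region: (136.6625, 141.3375)
Under H₁ (μ = 143): z_high = (141.3375 - 143)/1.1926 = -1.3940, z_low = (136.6625 - 143)/1.1926 = -5.3140
β = P(not reject | H₁) = Φ(-1.3940) - Φ(-5.3140) ≈ 0.0817

Answer: β ≈ 0.0817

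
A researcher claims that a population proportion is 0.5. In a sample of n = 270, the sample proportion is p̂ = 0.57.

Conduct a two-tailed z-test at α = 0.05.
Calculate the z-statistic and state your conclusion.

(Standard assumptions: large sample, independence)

Answer: z = 2.3004, reject H₀

Derivation:
H₀: p = 0.5, H₁: p ≠ 0.5
Standard error: SE = √(p₀(1-p₀)/n) = √(0.5×0.5/270) = 0.030429
z-statistic: z = (p̂ - p₀)/SE = (0.57 - 0.5)/0.030429 = 2.3004
Critical value: z_0.025 = ±1.960
p-value = 0.0214
Decision: reject H₀ at α = 0.05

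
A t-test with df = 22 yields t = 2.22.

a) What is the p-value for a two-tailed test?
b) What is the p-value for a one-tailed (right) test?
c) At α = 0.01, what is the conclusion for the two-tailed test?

Using t-distribution with df = 22:
a) Two-tailed: p = 2×P(T > 2.22) = 0.0370
b) One-tailed: p = P(T > 2.22) = 0.0185
c) 0.0370 ≥ 0.01, fail to reject H₀

Answer: a) 0.0370, b) 0.0185, c) fail to reject H₀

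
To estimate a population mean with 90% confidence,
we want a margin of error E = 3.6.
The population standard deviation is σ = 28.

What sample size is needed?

Answer: n = 164

Derivation:
z_0.05 = 1.645
n = (z×σ/E)² = (1.645×28/3.6)²
n = 163.6978
Round up: n = 164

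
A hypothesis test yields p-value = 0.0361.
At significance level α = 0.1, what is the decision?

Answer: reject H₀

Derivation:
Compare p-value to α:
0.0361 < 0.1
Decision: reject H₀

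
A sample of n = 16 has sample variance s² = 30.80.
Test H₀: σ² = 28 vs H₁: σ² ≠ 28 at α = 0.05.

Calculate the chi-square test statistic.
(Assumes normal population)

df = n - 1 = 15
χ² = (n-1)s²/σ₀² = 15×30.80/28 = 16.5000
Critical values: χ²_{0.975,15} = 6.262, χ²_{0.025,15} = 27.488
Rejection region: χ² < 6.262 or χ² > 27.488
Decision: fail to reject H₀

Answer: χ² = 16.5000, fail to reject H₀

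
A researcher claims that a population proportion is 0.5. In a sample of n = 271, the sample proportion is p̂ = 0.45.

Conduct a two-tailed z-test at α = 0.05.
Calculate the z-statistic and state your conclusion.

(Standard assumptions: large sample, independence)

Answer: z = -1.6462, fail to reject H₀

Derivation:
H₀: p = 0.5, H₁: p ≠ 0.5
Standard error: SE = √(p₀(1-p₀)/n) = √(0.5×0.5/271) = 0.030373
z-statistic: z = (p̂ - p₀)/SE = (0.45 - 0.5)/0.030373 = -1.6462
Critical value: z_0.025 = ±1.960
p-value = 0.0997
Decision: fail to reject H₀ at α = 0.05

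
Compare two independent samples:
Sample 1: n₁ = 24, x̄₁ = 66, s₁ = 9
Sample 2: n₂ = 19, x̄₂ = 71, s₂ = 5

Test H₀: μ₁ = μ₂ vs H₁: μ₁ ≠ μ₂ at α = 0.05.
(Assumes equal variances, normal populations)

Pooled variance: s²_p = [23×9² + 18×5²]/(41) = 56.4146
s_p = 7.5110
SE = s_p×√(1/n₁ + 1/n₂) = 7.5110×√(1/24 + 1/19) = 2.3065
t = (x̄₁ - x̄₂)/SE = (66 - 71)/2.3065 = -2.1678
df = 41, t-critical = ±2.020
Decision: reject H₀

Answer: t = -2.1678, reject H₀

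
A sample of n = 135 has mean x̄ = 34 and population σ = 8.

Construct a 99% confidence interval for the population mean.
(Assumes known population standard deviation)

Answer: (32.2264, 35.7736)

Derivation:
Confidence level: 99%, α = 0.01
z_0.005 = 2.576
SE = σ/√n = 8/√135 = 0.6885
Margin of error = 2.576 × 0.6885 = 1.7736
CI: x̄ ± margin = 34 ± 1.7736
CI: (32.2264, 35.7736)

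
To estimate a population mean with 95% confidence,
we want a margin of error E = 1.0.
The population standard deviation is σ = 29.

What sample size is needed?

Answer: n = 3231

Derivation:
z_0.025 = 1.960
n = (z×σ/E)² = (1.960×29/1.0)²
n = 3230.7856
Round up: n = 3231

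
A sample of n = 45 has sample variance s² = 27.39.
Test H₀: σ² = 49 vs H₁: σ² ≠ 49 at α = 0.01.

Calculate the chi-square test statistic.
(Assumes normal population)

df = n - 1 = 44
χ² = (n-1)s²/σ₀² = 44×27.39/49 = 24.5951
Critical values: χ²_{0.995,44} = 23.584, χ²_{0.005,44} = 71.893
Rejection region: χ² < 23.584 or χ² > 71.893
Decision: fail to reject H₀

Answer: χ² = 24.5951, fail to reject H₀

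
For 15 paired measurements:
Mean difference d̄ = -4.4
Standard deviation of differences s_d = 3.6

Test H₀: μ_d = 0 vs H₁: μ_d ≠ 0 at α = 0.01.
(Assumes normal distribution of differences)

Answer: t = -4.7337, reject H₀

Derivation:
df = n - 1 = 14
SE = s_d/√n = 3.6/√15 = 0.9295
t = d̄/SE = -4.4/0.9295 = -4.7337
Critical value: t_{0.005,14} = ±2.977
p-value ≈ 0.0003
Decision: reject H₀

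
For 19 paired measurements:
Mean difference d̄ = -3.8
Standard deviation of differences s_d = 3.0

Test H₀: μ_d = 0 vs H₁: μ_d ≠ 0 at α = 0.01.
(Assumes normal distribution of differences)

df = n - 1 = 18
SE = s_d/√n = 3.0/√19 = 0.6882
t = d̄/SE = -3.8/0.6882 = -5.5217
Critical value: t_{0.005,18} = ±2.878
p-value < 0.0001
Decision: reject H₀

Answer: t = -5.5217, reject H₀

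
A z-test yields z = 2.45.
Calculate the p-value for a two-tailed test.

Answer: p-value ≈ 0.0143

Derivation:
For z = 2.45:
p = 2×P(Z > |2.45|) = 2×(1 - Φ(2.45)) = 0.0143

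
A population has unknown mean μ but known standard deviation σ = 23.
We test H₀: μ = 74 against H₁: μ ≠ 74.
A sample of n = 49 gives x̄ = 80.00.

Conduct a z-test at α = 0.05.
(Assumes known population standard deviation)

Answer: z = 1.8261, fail to reject H₀

Derivation:
Standard error: SE = σ/√n = 23/√49 = 3.2857
z-statistic: z = (x̄ - μ₀)/SE = (80.00 - 74)/3.2857 = 1.8261
Critical value: ±1.960
p-value = 0.0678
Decision: fail to reject H₀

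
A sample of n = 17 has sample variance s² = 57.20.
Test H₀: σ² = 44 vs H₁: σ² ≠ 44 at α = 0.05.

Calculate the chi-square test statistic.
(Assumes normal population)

df = n - 1 = 16
χ² = (n-1)s²/σ₀² = 16×57.20/44 = 20.8000
Critical values: χ²_{0.975,16} = 6.908, χ²_{0.025,16} = 28.845
Rejection region: χ² < 6.908 or χ² > 28.845
Decision: fail to reject H₀

Answer: χ² = 20.8000, fail to reject H₀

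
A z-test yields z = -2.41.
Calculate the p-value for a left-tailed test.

For z = -2.41:
p = P(Z < -2.41) = Φ(-2.41) = 0.0080

Answer: p-value ≈ 0.0080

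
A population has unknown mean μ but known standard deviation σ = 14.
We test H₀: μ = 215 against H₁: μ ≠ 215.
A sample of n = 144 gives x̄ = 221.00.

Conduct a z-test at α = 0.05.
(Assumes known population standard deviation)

Answer: z = 5.1427, reject H₀

Derivation:
Standard error: SE = σ/√n = 14/√144 = 1.1667
z-statistic: z = (x̄ - μ₀)/SE = (221.00 - 215)/1.1667 = 5.1427
Critical value: ±1.960
p-value < 0.0001
Decision: reject H₀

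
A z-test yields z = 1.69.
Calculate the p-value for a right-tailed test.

Answer: p-value ≈ 0.0455

Derivation:
For z = 1.69:
p = P(Z > 1.69) = 1 - Φ(1.69) = 0.0455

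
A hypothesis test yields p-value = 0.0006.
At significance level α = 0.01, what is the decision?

Answer: reject H₀

Derivation:
Compare p-value to α:
0.0006 < 0.01
Decision: reject H₀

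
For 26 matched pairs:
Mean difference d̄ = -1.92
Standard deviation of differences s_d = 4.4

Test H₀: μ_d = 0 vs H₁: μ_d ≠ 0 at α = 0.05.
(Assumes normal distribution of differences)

Answer: t = -2.2251, reject H₀

Derivation:
df = n - 1 = 25
SE = s_d/√n = 4.4/√26 = 0.8629
t = d̄/SE = -1.92/0.8629 = -2.2251
Critical value: t_{0.025,25} = ±2.060
p-value ≈ 0.0353
Decision: reject H₀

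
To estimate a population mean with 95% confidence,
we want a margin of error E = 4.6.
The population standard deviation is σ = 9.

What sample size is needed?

z_0.025 = 1.960
n = (z×σ/E)² = (1.960×9/4.6)²
n = 14.7056
Round up: n = 15

Answer: n = 15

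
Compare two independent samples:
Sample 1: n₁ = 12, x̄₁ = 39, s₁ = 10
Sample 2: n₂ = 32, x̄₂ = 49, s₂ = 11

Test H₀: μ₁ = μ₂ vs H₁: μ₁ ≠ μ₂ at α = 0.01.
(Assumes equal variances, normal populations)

Answer: t = -2.7488, reject H₀

Derivation:
Pooled variance: s²_p = [11×10² + 31×11²]/(42) = 115.5000
s_p = 10.7471
SE = s_p×√(1/n₁ + 1/n₂) = 10.7471×√(1/12 + 1/32) = 3.6379
t = (x̄₁ - x̄₂)/SE = (39 - 49)/3.6379 = -2.7488
df = 42, t-critical = ±2.698
Decision: reject H₀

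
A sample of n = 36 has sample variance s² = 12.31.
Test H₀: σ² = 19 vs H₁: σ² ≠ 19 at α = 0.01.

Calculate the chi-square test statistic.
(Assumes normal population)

Answer: χ² = 22.6763, fail to reject H₀

Derivation:
df = n - 1 = 35
χ² = (n-1)s²/σ₀² = 35×12.31/19 = 22.6763
Critical values: χ²_{0.995,35} = 17.192, χ²_{0.005,35} = 60.275
Rejection region: χ² < 17.192 or χ² > 60.275
Decision: fail to reject H₀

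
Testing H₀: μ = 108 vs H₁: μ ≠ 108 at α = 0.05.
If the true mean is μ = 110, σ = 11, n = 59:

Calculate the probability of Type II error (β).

Answer: β ≈ 0.7130

Derivation:
SE = σ/√n = 11/√59 = 1.4321
Critical values: μ₀ ± z_0.025×SE = 108 ± 1.960×1.4321
Acceptance region: (105.1931, 110.8069)
Under H₁ (μ = 110): z_high = (110.8069 - 110)/1.4321 = 0.5634, z_low = (105.1931 - 110)/1.4321 = -3.3565
β = P(not reject | H₁) = Φ(0.5634) - Φ(-3.3565) ≈ 0.7130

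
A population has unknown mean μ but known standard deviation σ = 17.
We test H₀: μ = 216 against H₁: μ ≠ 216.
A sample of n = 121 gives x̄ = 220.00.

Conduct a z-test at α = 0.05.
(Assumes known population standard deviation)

Answer: z = 2.5882, reject H₀

Derivation:
Standard error: SE = σ/√n = 17/√121 = 1.5455
z-statistic: z = (x̄ - μ₀)/SE = (220.00 - 216)/1.5455 = 2.5882
Critical value: ±1.960
p-value = 0.0096
Decision: reject H₀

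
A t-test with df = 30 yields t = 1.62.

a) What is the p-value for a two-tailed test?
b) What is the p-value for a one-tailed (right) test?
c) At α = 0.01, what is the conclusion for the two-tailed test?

Answer: a) 0.1157, b) 0.0578, c) fail to reject H₀

Derivation:
Using t-distribution with df = 30:
a) Two-tailed: p = 2×P(T > 1.62) = 0.1157
b) One-tailed: p = P(T > 1.62) = 0.0578
c) 0.1157 ≥ 0.01, fail to reject H₀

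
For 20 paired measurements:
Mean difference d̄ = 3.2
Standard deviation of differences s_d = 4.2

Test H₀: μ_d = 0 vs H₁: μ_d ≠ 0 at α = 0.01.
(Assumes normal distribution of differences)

df = n - 1 = 19
SE = s_d/√n = 4.2/√20 = 0.9391
t = d̄/SE = 3.2/0.9391 = 3.4075
Critical value: t_{0.005,19} = ±2.861
p-value ≈ 0.0030
Decision: reject H₀

Answer: t = 3.4075, reject H₀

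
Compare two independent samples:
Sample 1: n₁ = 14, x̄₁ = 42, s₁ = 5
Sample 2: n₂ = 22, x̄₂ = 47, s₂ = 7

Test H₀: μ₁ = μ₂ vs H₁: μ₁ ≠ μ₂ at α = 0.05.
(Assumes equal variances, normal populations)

Pooled variance: s²_p = [13×5² + 21×7²]/(34) = 39.8235
s_p = 6.3106
SE = s_p×√(1/n₁ + 1/n₂) = 6.3106×√(1/14 + 1/22) = 2.1575
t = (x̄₁ - x̄₂)/SE = (42 - 47)/2.1575 = -2.3175
df = 34, t-critical = ±2.032
Decision: reject H₀

Answer: t = -2.3175, reject H₀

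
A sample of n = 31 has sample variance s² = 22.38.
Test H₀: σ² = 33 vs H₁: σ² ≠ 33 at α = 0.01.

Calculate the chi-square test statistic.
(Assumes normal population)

df = n - 1 = 30
χ² = (n-1)s²/σ₀² = 30×22.38/33 = 20.3455
Critical values: χ²_{0.995,30} = 13.787, χ²_{0.005,30} = 53.672
Rejection region: χ² < 13.787 or χ² > 53.672
Decision: fail to reject H₀

Answer: χ² = 20.3455, fail to reject H₀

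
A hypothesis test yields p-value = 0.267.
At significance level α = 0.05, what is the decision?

Compare p-value to α:
0.267 ≥ 0.05
Decision: fail to reject H₀

Answer: fail to reject H₀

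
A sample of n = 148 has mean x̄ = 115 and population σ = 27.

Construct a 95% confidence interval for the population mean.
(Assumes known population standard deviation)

Confidence level: 95%, α = 0.05
z_0.025 = 1.960
SE = σ/√n = 27/√148 = 2.2194
Margin of error = 1.960 × 2.2194 = 4.3500
CI: x̄ ± margin = 115 ± 4.3500
CI: (110.6500, 119.3500)

Answer: (110.6500, 119.3500)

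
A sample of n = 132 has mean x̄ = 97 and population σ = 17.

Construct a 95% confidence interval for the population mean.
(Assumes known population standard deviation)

Confidence level: 95%, α = 0.05
z_0.025 = 1.960
SE = σ/√n = 17/√132 = 1.4797
Margin of error = 1.960 × 1.4797 = 2.9002
CI: x̄ ± margin = 97 ± 2.9002
CI: (94.0998, 99.9002)

Answer: (94.0998, 99.9002)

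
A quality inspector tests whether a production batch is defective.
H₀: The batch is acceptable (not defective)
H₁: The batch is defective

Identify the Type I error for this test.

Answer: Rejecting an acceptable batch

Derivation:
Type I error: rejecting H₀ when it is actually true (false positive).
Type II error: failing to reject H₀ when H₁ is actually true (false negative).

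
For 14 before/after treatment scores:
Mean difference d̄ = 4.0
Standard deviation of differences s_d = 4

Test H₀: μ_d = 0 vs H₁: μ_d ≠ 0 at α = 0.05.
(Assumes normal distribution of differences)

df = n - 1 = 13
SE = s_d/√n = 4/√14 = 1.0690
t = d̄/SE = 4.0/1.0690 = 3.7418
Critical value: t_{0.025,13} = ±2.160
p-value ≈ 0.0025
Decision: reject H₀

Answer: t = 3.7418, reject H₀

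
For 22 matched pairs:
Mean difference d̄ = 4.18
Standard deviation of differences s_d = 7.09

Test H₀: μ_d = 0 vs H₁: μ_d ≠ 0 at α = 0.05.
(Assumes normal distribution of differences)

Answer: t = 2.7653, reject H₀

Derivation:
df = n - 1 = 21
SE = s_d/√n = 7.09/√22 = 1.5116
t = d̄/SE = 4.18/1.5116 = 2.7653
Critical value: t_{0.025,21} = ±2.080
p-value ≈ 0.0116
Decision: reject H₀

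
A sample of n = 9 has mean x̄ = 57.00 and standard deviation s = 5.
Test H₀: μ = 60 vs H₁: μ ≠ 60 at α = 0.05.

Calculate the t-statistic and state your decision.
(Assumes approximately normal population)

Answer: t = -1.8000, fail to reject H₀

Derivation:
df = n - 1 = 8
SE = s/√n = 5/√9 = 1.6667
t = (x̄ - μ₀)/SE = (57.00 - 60)/1.6667 = -1.8000
Critical value: t_{0.025,8} = ±2.306
p-value ≈ 0.1096
Decision: fail to reject H₀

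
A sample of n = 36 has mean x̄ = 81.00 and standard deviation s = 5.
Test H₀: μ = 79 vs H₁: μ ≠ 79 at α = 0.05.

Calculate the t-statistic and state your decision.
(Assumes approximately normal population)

Answer: t = 2.4001, reject H₀

Derivation:
df = n - 1 = 35
SE = s/√n = 5/√36 = 0.8333
t = (x̄ - μ₀)/SE = (81.00 - 79)/0.8333 = 2.4001
Critical value: t_{0.025,35} = ±2.030
p-value ≈ 0.0218
Decision: reject H₀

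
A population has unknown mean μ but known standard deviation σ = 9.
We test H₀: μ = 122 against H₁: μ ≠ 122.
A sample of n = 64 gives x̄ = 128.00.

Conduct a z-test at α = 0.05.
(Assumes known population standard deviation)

Answer: z = 5.3333, reject H₀

Derivation:
Standard error: SE = σ/√n = 9/√64 = 1.1250
z-statistic: z = (x̄ - μ₀)/SE = (128.00 - 122)/1.1250 = 5.3333
Critical value: ±1.960
p-value < 0.0001
Decision: reject H₀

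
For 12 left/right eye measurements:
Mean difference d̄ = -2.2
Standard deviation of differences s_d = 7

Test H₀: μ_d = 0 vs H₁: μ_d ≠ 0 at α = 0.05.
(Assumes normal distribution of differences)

df = n - 1 = 11
SE = s_d/√n = 7/√12 = 2.0207
t = d̄/SE = -2.2/2.0207 = -1.0887
Critical value: t_{0.025,11} = ±2.201
p-value ≈ 0.2996
Decision: fail to reject H₀

Answer: t = -1.0887, fail to reject H₀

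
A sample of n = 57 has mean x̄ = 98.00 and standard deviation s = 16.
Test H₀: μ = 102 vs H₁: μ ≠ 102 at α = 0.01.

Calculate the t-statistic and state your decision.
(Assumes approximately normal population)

df = n - 1 = 56
SE = s/√n = 16/√57 = 2.1193
t = (x̄ - μ₀)/SE = (98.00 - 102)/2.1193 = -1.8874
Critical value: t_{0.005,56} = ±2.667
p-value ≈ 0.0643
Decision: fail to reject H₀

Answer: t = -1.8874, fail to reject H₀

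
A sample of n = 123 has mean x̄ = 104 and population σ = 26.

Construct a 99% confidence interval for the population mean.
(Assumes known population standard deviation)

Confidence level: 99%, α = 0.01
z_0.005 = 2.576
SE = σ/√n = 26/√123 = 2.3443
Margin of error = 2.576 × 2.3443 = 6.0389
CI: x̄ ± margin = 104 ± 6.0389
CI: (97.9611, 110.0389)

Answer: (97.9611, 110.0389)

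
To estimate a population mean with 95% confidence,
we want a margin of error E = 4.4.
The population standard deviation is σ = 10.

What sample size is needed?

z_0.025 = 1.960
n = (z×σ/E)² = (1.960×10/4.4)²
n = 19.8430
Round up: n = 20

Answer: n = 20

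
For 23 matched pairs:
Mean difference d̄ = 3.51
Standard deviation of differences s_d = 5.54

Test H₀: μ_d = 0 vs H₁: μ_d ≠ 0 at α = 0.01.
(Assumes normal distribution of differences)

df = n - 1 = 22
SE = s_d/√n = 5.54/√23 = 1.1552
t = d̄/SE = 3.51/1.1552 = 3.0384
Critical value: t_{0.005,22} = ±2.819
p-value ≈ 0.0060
Decision: reject H₀

Answer: t = 3.0384, reject H₀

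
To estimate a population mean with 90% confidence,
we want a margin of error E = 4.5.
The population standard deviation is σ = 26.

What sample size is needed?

z_0.05 = 1.645
n = (z×σ/E)² = (1.645×26/4.5)²
n = 90.3345
Round up: n = 91

Answer: n = 91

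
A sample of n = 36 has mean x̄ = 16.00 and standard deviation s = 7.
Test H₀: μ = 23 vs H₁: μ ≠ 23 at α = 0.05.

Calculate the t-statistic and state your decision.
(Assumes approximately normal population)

Answer: t = -5.9998, reject H₀

Derivation:
df = n - 1 = 35
SE = s/√n = 7/√36 = 1.1667
t = (x̄ - μ₀)/SE = (16.00 - 23)/1.1667 = -5.9998
Critical value: t_{0.025,35} = ±2.030
p-value < 0.0001
Decision: reject H₀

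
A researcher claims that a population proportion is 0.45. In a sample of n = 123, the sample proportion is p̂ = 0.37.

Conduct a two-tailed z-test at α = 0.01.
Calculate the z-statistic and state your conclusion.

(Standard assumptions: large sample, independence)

H₀: p = 0.45, H₁: p ≠ 0.45
Standard error: SE = √(p₀(1-p₀)/n) = √(0.45×0.55/123) = 0.044857
z-statistic: z = (p̂ - p₀)/SE = (0.37 - 0.45)/0.044857 = -1.7834
Critical value: z_0.005 = ±2.576
p-value = 0.0745
Decision: fail to reject H₀ at α = 0.01

Answer: z = -1.7834, fail to reject H₀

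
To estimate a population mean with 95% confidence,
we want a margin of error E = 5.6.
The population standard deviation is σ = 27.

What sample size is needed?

Answer: n = 90

Derivation:
z_0.025 = 1.960
n = (z×σ/E)² = (1.960×27/5.6)²
n = 89.3025
Round up: n = 90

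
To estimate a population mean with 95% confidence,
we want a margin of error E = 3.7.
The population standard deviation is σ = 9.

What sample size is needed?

Answer: n = 23

Derivation:
z_0.025 = 1.960
n = (z×σ/E)² = (1.960×9/3.7)²
n = 22.7297
Round up: n = 23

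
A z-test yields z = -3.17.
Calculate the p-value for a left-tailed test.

For z = -3.17:
p = P(Z < -3.17) = Φ(-3.17) = 0.0008

Answer: p-value ≈ 0.0008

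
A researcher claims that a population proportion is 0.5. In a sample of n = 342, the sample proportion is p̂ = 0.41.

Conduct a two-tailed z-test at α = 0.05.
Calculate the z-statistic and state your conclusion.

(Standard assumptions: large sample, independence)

Answer: z = -3.3288, reject H₀

Derivation:
H₀: p = 0.5, H₁: p ≠ 0.5
Standard error: SE = √(p₀(1-p₀)/n) = √(0.5×0.5/342) = 0.027037
z-statistic: z = (p̂ - p₀)/SE = (0.41 - 0.5)/0.027037 = -3.3288
Critical value: z_0.025 = ±1.960
p-value = 0.0009
Decision: reject H₀ at α = 0.05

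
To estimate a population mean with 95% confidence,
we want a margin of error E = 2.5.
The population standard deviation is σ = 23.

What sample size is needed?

Answer: n = 326

Derivation:
z_0.025 = 1.960
n = (z×σ/E)² = (1.960×23/2.5)²
n = 325.1530
Round up: n = 326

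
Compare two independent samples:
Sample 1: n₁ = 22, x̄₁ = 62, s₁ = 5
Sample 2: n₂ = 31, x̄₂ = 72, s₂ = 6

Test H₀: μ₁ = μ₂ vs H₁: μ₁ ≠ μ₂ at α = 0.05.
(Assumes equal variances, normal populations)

Pooled variance: s²_p = [21×5² + 30×6²]/(51) = 31.4706
s_p = 5.6099
SE = s_p×√(1/n₁ + 1/n₂) = 5.6099×√(1/22 + 1/31) = 1.5639
t = (x̄₁ - x̄₂)/SE = (62 - 72)/1.5639 = -6.3943
df = 51, t-critical = ±2.008
Decision: reject H₀

Answer: t = -6.3943, reject H₀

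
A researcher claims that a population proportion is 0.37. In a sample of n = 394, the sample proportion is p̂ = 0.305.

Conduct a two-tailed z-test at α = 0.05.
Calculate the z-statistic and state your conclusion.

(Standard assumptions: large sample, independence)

Answer: z = -2.6724, reject H₀

Derivation:
H₀: p = 0.37, H₁: p ≠ 0.37
Standard error: SE = √(p₀(1-p₀)/n) = √(0.37×0.63/394) = 0.024323
z-statistic: z = (p̂ - p₀)/SE = (0.305 - 0.37)/0.024323 = -2.6724
Critical value: z_0.025 = ±1.960
p-value = 0.0075
Decision: reject H₀ at α = 0.05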